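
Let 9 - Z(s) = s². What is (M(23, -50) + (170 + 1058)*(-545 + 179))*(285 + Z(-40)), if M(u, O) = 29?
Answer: 586941214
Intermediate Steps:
Z(s) = 9 - s²
(M(23, -50) + (170 + 1058)*(-545 + 179))*(285 + Z(-40)) = (29 + (170 + 1058)*(-545 + 179))*(285 + (9 - 1*(-40)²)) = (29 + 1228*(-366))*(285 + (9 - 1*1600)) = (29 - 449448)*(285 + (9 - 1600)) = -449419*(285 - 1591) = -449419*(-1306) = 586941214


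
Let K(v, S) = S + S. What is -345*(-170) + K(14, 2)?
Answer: 58654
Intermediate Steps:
K(v, S) = 2*S
-345*(-170) + K(14, 2) = -345*(-170) + 2*2 = 58650 + 4 = 58654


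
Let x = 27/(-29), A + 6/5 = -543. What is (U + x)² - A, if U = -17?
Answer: 3640361/4205 ≈ 865.72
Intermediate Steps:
A = -2721/5 (A = -6/5 - 543 = -2721/5 ≈ -544.20)
x = -27/29 (x = 27*(-1/29) = -27/29 ≈ -0.93103)
(U + x)² - A = (-17 - 27/29)² - 1*(-2721/5) = (-520/29)² + 2721/5 = 270400/841 + 2721/5 = 3640361/4205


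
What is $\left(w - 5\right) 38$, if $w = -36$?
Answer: $-1558$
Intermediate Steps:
$\left(w - 5\right) 38 = \left(-36 - 5\right) 38 = \left(-41\right) 38 = -1558$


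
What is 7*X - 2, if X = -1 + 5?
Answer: 26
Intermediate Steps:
X = 4
7*X - 2 = 7*4 - 2 = 28 - 2 = 26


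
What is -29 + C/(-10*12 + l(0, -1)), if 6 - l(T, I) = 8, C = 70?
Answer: -1804/61 ≈ -29.574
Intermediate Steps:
l(T, I) = -2 (l(T, I) = 6 - 1*8 = 6 - 8 = -2)
-29 + C/(-10*12 + l(0, -1)) = -29 + 70/(-10*12 - 2) = -29 + 70/(-120 - 2) = -29 + 70/(-122) = -29 - 1/122*70 = -29 - 35/61 = -1804/61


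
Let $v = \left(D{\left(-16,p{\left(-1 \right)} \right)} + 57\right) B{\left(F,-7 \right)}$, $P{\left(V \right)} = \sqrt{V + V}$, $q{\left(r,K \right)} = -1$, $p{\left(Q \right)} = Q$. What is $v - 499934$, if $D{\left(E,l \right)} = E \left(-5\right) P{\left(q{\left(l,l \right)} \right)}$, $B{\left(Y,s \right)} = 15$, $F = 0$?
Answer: $-499079 + 1200 i \sqrt{2} \approx -4.9908 \cdot 10^{5} + 1697.1 i$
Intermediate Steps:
$P{\left(V \right)} = \sqrt{2} \sqrt{V}$ ($P{\left(V \right)} = \sqrt{2 V} = \sqrt{2} \sqrt{V}$)
$D{\left(E,l \right)} = - 5 i E \sqrt{2}$ ($D{\left(E,l \right)} = E \left(-5\right) \sqrt{2} \sqrt{-1} = - 5 E \sqrt{2} i = - 5 E i \sqrt{2} = - 5 i E \sqrt{2}$)
$v = 855 + 1200 i \sqrt{2}$ ($v = \left(\left(-5\right) i \left(-16\right) \sqrt{2} + 57\right) 15 = \left(80 i \sqrt{2} + 57\right) 15 = \left(57 + 80 i \sqrt{2}\right) 15 = 855 + 1200 i \sqrt{2} \approx 855.0 + 1697.1 i$)
$v - 499934 = \left(855 + 1200 i \sqrt{2}\right) - 499934 = -499079 + 1200 i \sqrt{2}$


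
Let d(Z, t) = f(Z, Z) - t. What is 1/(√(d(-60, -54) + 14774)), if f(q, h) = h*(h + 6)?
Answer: √4517/9034 ≈ 0.0074395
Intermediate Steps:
f(q, h) = h*(6 + h)
d(Z, t) = -t + Z*(6 + Z) (d(Z, t) = Z*(6 + Z) - t = -t + Z*(6 + Z))
1/(√(d(-60, -54) + 14774)) = 1/(√((-1*(-54) - 60*(6 - 60)) + 14774)) = 1/(√((54 - 60*(-54)) + 14774)) = 1/(√((54 + 3240) + 14774)) = 1/(√(3294 + 14774)) = 1/(√18068) = 1/(2*√4517) = √4517/9034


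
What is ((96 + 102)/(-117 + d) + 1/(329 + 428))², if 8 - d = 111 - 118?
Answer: 623201296/165611161 ≈ 3.7630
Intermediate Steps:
d = 15 (d = 8 - (111 - 118) = 8 - 1*(-7) = 8 + 7 = 15)
((96 + 102)/(-117 + d) + 1/(329 + 428))² = ((96 + 102)/(-117 + 15) + 1/(329 + 428))² = (198/(-102) + 1/757)² = (198*(-1/102) + 1/757)² = (-33/17 + 1/757)² = (-24964/12869)² = 623201296/165611161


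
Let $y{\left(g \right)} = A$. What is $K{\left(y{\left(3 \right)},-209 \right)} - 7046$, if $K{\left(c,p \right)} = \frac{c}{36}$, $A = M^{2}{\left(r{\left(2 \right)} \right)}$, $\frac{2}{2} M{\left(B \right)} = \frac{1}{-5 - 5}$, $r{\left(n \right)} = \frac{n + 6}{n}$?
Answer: $- \frac{25365599}{3600} \approx -7046.0$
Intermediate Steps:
$r{\left(n \right)} = \frac{6 + n}{n}$
$M{\left(B \right)} = - \frac{1}{10}$ ($M{\left(B \right)} = \frac{1}{-5 - 5} = \frac{1}{-10} = - \frac{1}{10}$)
$A = \frac{1}{100}$ ($A = \left(- \frac{1}{10}\right)^{2} = \frac{1}{100} \approx 0.01$)
$y{\left(g \right)} = \frac{1}{100}$
$K{\left(c,p \right)} = \frac{c}{36}$ ($K{\left(c,p \right)} = c \frac{1}{36} = \frac{c}{36}$)
$K{\left(y{\left(3 \right)},-209 \right)} - 7046 = \frac{1}{36} \cdot \frac{1}{100} - 7046 = \frac{1}{3600} - 7046 = - \frac{25365599}{3600}$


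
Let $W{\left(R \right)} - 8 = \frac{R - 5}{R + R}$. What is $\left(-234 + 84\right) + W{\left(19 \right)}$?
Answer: $- \frac{2691}{19} \approx -141.63$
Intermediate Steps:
$W{\left(R \right)} = 8 + \frac{-5 + R}{2 R}$ ($W{\left(R \right)} = 8 + \frac{R - 5}{R + R} = 8 + \frac{-5 + R}{2 R}$)
$\left(-234 + 84\right) + W{\left(19 \right)} = \left(-234 + 84\right) + \frac{-5 + 17 \cdot 19}{2 \cdot 19} = -150 + \frac{1}{2} \cdot \frac{1}{19} \left(-5 + 323\right) = -150 + \frac{1}{2} \cdot \frac{1}{19} \cdot 318 = -150 + \frac{159}{19} = - \frac{2691}{19}$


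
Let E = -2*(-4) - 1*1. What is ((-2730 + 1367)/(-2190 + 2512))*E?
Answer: -1363/46 ≈ -29.630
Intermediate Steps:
E = 7 (E = 8 - 1 = 7)
((-2730 + 1367)/(-2190 + 2512))*E = ((-2730 + 1367)/(-2190 + 2512))*7 = -1363/322*7 = -1363/46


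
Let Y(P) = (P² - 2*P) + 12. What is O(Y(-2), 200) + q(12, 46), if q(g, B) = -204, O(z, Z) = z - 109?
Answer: -293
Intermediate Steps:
Y(P) = 12 + P² - 2*P
O(z, Z) = -109 + z
O(Y(-2), 200) + q(12, 46) = (-109 + (12 + (-2)² - 2*(-2))) - 204 = (-109 + (12 + 4 + 4)) - 204 = (-109 + 20) - 204 = -89 - 204 = -293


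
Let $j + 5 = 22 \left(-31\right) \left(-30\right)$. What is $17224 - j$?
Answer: $-3231$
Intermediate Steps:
$j = 20455$ ($j = -5 + 22 \left(-31\right) \left(-30\right) = -5 - -20460 = -5 + 20460 = 20455$)
$17224 - j = 17224 - 20455 = -3231$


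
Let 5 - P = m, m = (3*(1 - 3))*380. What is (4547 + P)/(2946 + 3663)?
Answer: 6832/6609 ≈ 1.0337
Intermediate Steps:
m = -2280 (m = (3*(-2))*380 = -6*380 = -2280)
P = 2285 (P = 5 - 1*(-2280) = 5 + 2280 = 2285)
(4547 + P)/(2946 + 3663) = (4547 + 2285)/(2946 + 3663) = 6832/6609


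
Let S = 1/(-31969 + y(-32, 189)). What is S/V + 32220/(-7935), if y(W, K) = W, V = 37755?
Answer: -2595208778269/639136612395 ≈ -4.0605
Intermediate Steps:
S = -1/32001 (S = 1/(-31969 - 32) = 1/(-32001) = -1/32001 ≈ -3.1249e-5)
S/V + 32220/(-7935) = -1/32001/37755 + 32220/(-7935) = -1/32001*1/37755 + 32220*(-1/7935) = -1/1208197755 - 2148/529 = -2595208778269/639136612395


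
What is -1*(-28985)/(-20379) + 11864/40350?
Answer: -51542683/45682925 ≈ -1.1283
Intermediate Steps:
-1*(-28985)/(-20379) + 11864/40350 = 28985*(-1/20379) + 11864*(1/40350) = -28985/20379 + 5932/20175 = -51542683/45682925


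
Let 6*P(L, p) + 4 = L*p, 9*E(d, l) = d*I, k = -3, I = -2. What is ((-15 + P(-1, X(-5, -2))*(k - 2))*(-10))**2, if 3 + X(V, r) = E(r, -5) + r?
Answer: 17430625/729 ≈ 23910.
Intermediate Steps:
E(d, l) = -2*d/9 (E(d, l) = (d*(-2))/9 = (-2*d)/9 = -2*d/9)
X(V, r) = -3 + 7*r/9 (X(V, r) = -3 + (-2*r/9 + r) = -3 + 7*r/9)
P(L, p) = -2/3 + L*p/6 (P(L, p) = -2/3 + (L*p)/6 = -2/3 + L*p/6)
((-15 + P(-1, X(-5, -2))*(k - 2))*(-10))**2 = ((-15 + (-2/3 + (1/6)*(-1)*(-3 + (7/9)*(-2)))*(-3 - 2))*(-10))**2 = ((-15 + (-2/3 + (1/6)*(-1)*(-3 - 14/9))*(-5))*(-10))**2 = ((-15 + (-2/3 + (1/6)*(-1)*(-41/9))*(-5))*(-10))**2 = ((-15 + (-2/3 + 41/54)*(-5))*(-10))**2 = ((-15 + (5/54)*(-5))*(-10))**2 = ((-15 - 25/54)*(-10))**2 = (-835/54*(-10))**2 = (4175/27)**2 = 17430625/729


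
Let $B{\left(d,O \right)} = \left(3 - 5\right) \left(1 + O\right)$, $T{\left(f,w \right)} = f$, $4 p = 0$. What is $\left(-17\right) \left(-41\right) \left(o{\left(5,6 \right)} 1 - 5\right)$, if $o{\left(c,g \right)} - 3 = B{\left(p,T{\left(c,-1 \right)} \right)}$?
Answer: $-9758$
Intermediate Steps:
$p = 0$ ($p = \frac{1}{4} \cdot 0 = 0$)
$B{\left(d,O \right)} = -2 - 2 O$ ($B{\left(d,O \right)} = - 2 \left(1 + O\right) = -2 - 2 O$)
$o{\left(c,g \right)} = 1 - 2 c$ ($o{\left(c,g \right)} = 3 - \left(2 + 2 c\right) = 1 - 2 c$)
$\left(-17\right) \left(-41\right) \left(o{\left(5,6 \right)} 1 - 5\right) = \left(-17\right) \left(-41\right) \left(\left(1 - 10\right) 1 - 5\right) = 697 \left(\left(1 - 10\right) 1 - 5\right) = 697 \left(\left(-9\right) 1 - 5\right) = 697 \left(-9 - 5\right) = 697 \left(-14\right) = -9758$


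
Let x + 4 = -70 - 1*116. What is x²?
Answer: 36100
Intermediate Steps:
x = -190 (x = -4 + (-70 - 1*116) = -4 + (-70 - 116) = -4 - 186 = -190)
x² = (-190)² = 36100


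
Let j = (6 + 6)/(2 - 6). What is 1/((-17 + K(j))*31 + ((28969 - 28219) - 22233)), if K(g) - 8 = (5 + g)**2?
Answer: -1/21638 ≈ -4.6215e-5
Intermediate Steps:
j = -3 (j = 12/(-4) = 12*(-1/4) = -3)
K(g) = 8 + (5 + g)**2
1/((-17 + K(j))*31 + ((28969 - 28219) - 22233)) = 1/((-17 + (8 + (5 - 3)**2))*31 + ((28969 - 28219) - 22233)) = 1/((-17 + (8 + 2**2))*31 + (750 - 22233)) = 1/((-17 + (8 + 4))*31 - 21483) = 1/((-17 + 12)*31 - 21483) = 1/(-5*31 - 21483) = 1/(-155 - 21483) = 1/(-21638) = -1/21638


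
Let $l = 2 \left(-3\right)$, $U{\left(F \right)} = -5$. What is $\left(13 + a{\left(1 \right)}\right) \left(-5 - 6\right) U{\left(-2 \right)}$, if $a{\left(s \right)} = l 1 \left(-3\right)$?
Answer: $1705$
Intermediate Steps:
$l = -6$
$a{\left(s \right)} = 18$ ($a{\left(s \right)} = \left(-6\right) 1 \left(-3\right) = \left(-6\right) \left(-3\right) = 18$)
$\left(13 + a{\left(1 \right)}\right) \left(-5 - 6\right) U{\left(-2 \right)} = \left(13 + 18\right) \left(-5 - 6\right) \left(-5\right) = 31 \left(-5 - 6\right) \left(-5\right) = 31 \left(\left(-11\right) \left(-5\right)\right) = 31 \cdot 55 = 1705$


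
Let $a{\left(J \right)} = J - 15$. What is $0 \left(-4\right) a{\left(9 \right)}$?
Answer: $0$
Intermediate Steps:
$a{\left(J \right)} = -15 + J$
$0 \left(-4\right) a{\left(9 \right)} = 0 \left(-4\right) \left(-15 + 9\right) = 0 \left(-6\right) = 0$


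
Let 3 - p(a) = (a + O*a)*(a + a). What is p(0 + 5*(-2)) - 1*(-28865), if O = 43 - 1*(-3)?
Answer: 19468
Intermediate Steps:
O = 46 (O = 43 + 3 = 46)
p(a) = 3 - 94*a² (p(a) = 3 - (a + 46*a)*(a + a) = 3 - 47*a*2*a = 3 - 94*a²)
p(0 + 5*(-2)) - 1*(-28865) = (3 - 94*(0 + 5*(-2))²) - 1*(-28865) = (3 - 94*(0 - 10)²) + 28865 = (3 - 94*(-10)²) + 28865 = (3 - 94*100) + 28865 = (3 - 9400) + 28865 = -9397 + 28865 = 19468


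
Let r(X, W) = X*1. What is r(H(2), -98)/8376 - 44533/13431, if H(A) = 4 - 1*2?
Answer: -20721197/6249892 ≈ -3.3154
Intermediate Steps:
H(A) = 2 (H(A) = 4 - 2 = 2)
r(X, W) = X
r(H(2), -98)/8376 - 44533/13431 = 2/8376 - 44533/13431 = 2*(1/8376) - 44533*1/13431 = 1/4188 - 44533/13431 = -20721197/6249892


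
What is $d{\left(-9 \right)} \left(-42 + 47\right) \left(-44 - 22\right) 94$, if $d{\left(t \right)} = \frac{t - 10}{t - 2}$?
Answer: $-53580$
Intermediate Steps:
$d{\left(t \right)} = \frac{-10 + t}{-2 + t}$
$d{\left(-9 \right)} \left(-42 + 47\right) \left(-44 - 22\right) 94 = \frac{-10 - 9}{-2 - 9} \left(-42 + 47\right) \left(-44 - 22\right) 94 = \frac{1}{-11} \left(-19\right) 5 \left(-44 - 22\right) 94 = \left(- \frac{1}{11}\right) \left(-19\right) 5 \left(-44 - 22\right) 94 = \frac{19 \cdot 5 \left(-66\right)}{11} \cdot 94 = \frac{19}{11} \left(-330\right) 94 = \left(-570\right) 94 = -53580$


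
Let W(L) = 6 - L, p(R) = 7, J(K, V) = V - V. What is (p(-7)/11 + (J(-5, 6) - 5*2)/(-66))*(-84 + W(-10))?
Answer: -1768/33 ≈ -53.576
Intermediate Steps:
J(K, V) = 0
(p(-7)/11 + (J(-5, 6) - 5*2)/(-66))*(-84 + W(-10)) = (7/11 + (0 - 5*2)/(-66))*(-84 + (6 - 1*(-10))) = (7*(1/11) + (0 - 10)*(-1/66))*(-84 + (6 + 10)) = (7/11 - 10*(-1/66))*(-84 + 16) = (7/11 + 5/33)*(-68) = (26/33)*(-68) = -1768/33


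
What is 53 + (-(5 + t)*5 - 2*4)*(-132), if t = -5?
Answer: 1109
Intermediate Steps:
53 + (-(5 + t)*5 - 2*4)*(-132) = 53 + (-(5 - 5)*5 - 2*4)*(-132) = 53 + (-1*0*5 - 8)*(-132) = 53 + (0*5 - 8)*(-132) = 53 + (0 - 8)*(-132) = 53 - 8*(-132) = 53 + 1056 = 1109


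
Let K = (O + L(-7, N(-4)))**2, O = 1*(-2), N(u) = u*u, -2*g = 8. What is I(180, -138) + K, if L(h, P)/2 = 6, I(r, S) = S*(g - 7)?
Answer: 1618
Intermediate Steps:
g = -4 (g = -1/2*8 = -4)
N(u) = u**2
I(r, S) = -11*S (I(r, S) = S*(-4 - 7) = S*(-11) = -11*S)
O = -2
L(h, P) = 12 (L(h, P) = 2*6 = 12)
K = 100 (K = (-2 + 12)**2 = 10**2 = 100)
I(180, -138) + K = -11*(-138) + 100 = 1518 + 100 = 1618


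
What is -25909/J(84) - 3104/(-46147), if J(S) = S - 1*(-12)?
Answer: -1195324639/4430112 ≈ -269.82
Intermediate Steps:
J(S) = 12 + S (J(S) = S + 12 = 12 + S)
-25909/J(84) - 3104/(-46147) = -25909/(12 + 84) - 3104/(-46147) = -25909/96 - 3104*(-1/46147) = -25909*1/96 + 3104/46147 = -25909/96 + 3104/46147 = -1195324639/4430112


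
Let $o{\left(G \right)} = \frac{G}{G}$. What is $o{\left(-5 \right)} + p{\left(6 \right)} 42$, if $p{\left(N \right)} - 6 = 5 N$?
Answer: $1513$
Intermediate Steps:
$o{\left(G \right)} = 1$
$p{\left(N \right)} = 6 + 5 N$
$o{\left(-5 \right)} + p{\left(6 \right)} 42 = 1 + \left(6 + 5 \cdot 6\right) 42 = 1 + \left(6 + 30\right) 42 = 1 + 36 \cdot 42 = 1 + 1512 = 1513$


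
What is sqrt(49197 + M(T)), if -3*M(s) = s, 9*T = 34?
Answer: sqrt(3984855)/9 ≈ 221.80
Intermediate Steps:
T = 34/9 (T = (1/9)*34 = 34/9 ≈ 3.7778)
M(s) = -s/3
sqrt(49197 + M(T)) = sqrt(49197 - 1/3*34/9) = sqrt(49197 - 34/27) = sqrt(1328285/27) = sqrt(3984855)/9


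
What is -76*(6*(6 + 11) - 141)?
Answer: 2964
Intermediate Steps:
-76*(6*(6 + 11) - 141) = -76*(6*17 - 141) = -76*(102 - 141) = -76*(-39) = 2964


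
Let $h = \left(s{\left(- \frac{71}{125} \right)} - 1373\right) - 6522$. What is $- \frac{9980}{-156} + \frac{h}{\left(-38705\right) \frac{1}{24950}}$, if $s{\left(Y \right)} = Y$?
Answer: $\frac{38896757087}{7547475} \approx 5153.6$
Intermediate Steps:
$h = - \frac{986946}{125}$ ($h = \left(- \frac{71}{125} - 1373\right) - 6522 = - \frac{171696}{125} - 6522 = - \frac{986946}{125} \approx -7895.6$)
$- \frac{9980}{-156} + \frac{h}{\left(-38705\right) \frac{1}{24950}} = - \frac{9980}{-156} - \frac{986946}{125 \left(- \frac{38705}{24950}\right)} = \left(-9980\right) \left(- \frac{1}{156}\right) - \frac{986946}{125 \left(\left(-38705\right) \frac{1}{24950}\right)} = \frac{2495}{39} - \frac{986946}{125 \left(- \frac{7741}{4990}\right)} = \frac{2495}{39} - - \frac{984972108}{193525} = \frac{2495}{39} + \frac{984972108}{193525} = \frac{38896757087}{7547475}$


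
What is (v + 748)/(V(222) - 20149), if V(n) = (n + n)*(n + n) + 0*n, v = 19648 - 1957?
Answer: 18439/176987 ≈ 0.10418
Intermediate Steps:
v = 17691
V(n) = 4*n² (V(n) = (2*n)*(2*n) + 0 = 4*n² + 0 = 4*n²)
(v + 748)/(V(222) - 20149) = (17691 + 748)/(4*222² - 20149) = 18439/(4*49284 - 20149) = 18439/(197136 - 20149) = 18439/176987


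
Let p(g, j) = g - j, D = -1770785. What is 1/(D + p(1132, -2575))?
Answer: -1/1767078 ≈ -5.6591e-7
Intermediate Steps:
1/(D + p(1132, -2575)) = 1/(-1770785 + (1132 - 1*(-2575))) = 1/(-1770785 + (1132 + 2575)) = 1/(-1770785 + 3707) = 1/(-1767078) = -1/1767078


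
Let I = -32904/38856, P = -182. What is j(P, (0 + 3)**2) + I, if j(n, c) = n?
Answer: -296029/1619 ≈ -182.85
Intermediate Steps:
I = -1371/1619 (I = -32904*1/38856 = -1371/1619 ≈ -0.84682)
j(P, (0 + 3)**2) + I = -182 - 1371/1619 = -296029/1619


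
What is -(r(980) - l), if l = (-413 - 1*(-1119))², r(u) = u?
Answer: 497456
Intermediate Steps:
l = 498436 (l = (-413 + 1119)² = 706² = 498436)
-(r(980) - l) = -(980 - 1*498436) = -(980 - 498436) = -1*(-497456) = 497456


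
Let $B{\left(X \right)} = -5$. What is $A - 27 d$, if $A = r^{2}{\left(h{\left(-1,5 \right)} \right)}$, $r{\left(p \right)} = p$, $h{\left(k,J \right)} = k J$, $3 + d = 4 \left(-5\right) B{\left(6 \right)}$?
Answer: $-2594$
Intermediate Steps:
$d = 97$ ($d = -3 + 4 \left(-5\right) \left(-5\right) = -3 - -100 = -3 + 100 = 97$)
$h{\left(k,J \right)} = J k$
$A = 25$ ($A = \left(5 \left(-1\right)\right)^{2} = \left(-5\right)^{2} = 25$)
$A - 27 d = 25 - 2619 = -2594$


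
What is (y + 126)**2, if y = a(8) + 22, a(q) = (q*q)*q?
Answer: 435600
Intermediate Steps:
a(q) = q**3 (a(q) = q**2*q = q**3)
y = 534 (y = 8**3 + 22 = 512 + 22 = 534)
(y + 126)**2 = (534 + 126)**2 = 660**2 = 435600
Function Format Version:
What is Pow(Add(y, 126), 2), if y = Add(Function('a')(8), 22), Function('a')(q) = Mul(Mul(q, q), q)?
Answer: 435600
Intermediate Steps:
Function('a')(q) = Pow(q, 3) (Function('a')(q) = Mul(Pow(q, 2), q) = Pow(q, 3))
y = 534 (y = Add(Pow(8, 3), 22) = Add(512, 22) = 534)
Pow(Add(y, 126), 2) = Pow(Add(534, 126), 2) = Pow(660, 2) = 435600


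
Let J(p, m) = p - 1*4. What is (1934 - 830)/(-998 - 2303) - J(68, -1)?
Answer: -212368/3301 ≈ -64.334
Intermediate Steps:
J(p, m) = -4 + p (J(p, m) = p - 4 = -4 + p)
(1934 - 830)/(-998 - 2303) - J(68, -1) = (1934 - 830)/(-998 - 2303) - (-4 + 68) = 1104/(-3301) - 1*64 = 1104*(-1/3301) - 64 = -1104/3301 - 64 = -212368/3301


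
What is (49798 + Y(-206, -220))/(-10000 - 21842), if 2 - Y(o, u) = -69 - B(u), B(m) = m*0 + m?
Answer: -49649/31842 ≈ -1.5592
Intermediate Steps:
B(m) = m (B(m) = 0 + m = m)
Y(o, u) = 71 + u (Y(o, u) = 2 - (-69 - u) = 2 + (69 + u) = 71 + u)
(49798 + Y(-206, -220))/(-10000 - 21842) = (49798 + (71 - 220))/(-10000 - 21842) = (49798 - 149)/(-31842) = 49649*(-1/31842) = -49649/31842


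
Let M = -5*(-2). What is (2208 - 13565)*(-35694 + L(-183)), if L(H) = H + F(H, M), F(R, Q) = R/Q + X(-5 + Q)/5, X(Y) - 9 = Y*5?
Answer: 815171389/2 ≈ 4.0759e+8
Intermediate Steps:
X(Y) = 9 + 5*Y (X(Y) = 9 + Y*5 = 9 + 5*Y)
M = 10
F(R, Q) = -16/5 + Q + R/Q (F(R, Q) = R/Q + (9 + 5*(-5 + Q))/5 = R/Q + (9 + (-25 + 5*Q))*(⅕) = R/Q + (-16 + 5*Q)*(⅕) = R/Q + (-16/5 + Q) = -16/5 + Q + R/Q)
L(H) = 34/5 + 11*H/10 (L(H) = H + (-16/5 + 10 + H/10) = H + (34/5 + H/10) = 34/5 + 11*H/10)
(2208 - 13565)*(-35694 + L(-183)) = (2208 - 13565)*(-35694 + (34/5 + (11/10)*(-183))) = -11357*(-35694 + (34/5 - 2013/10)) = -11357*(-35694 - 389/2) = -11357*(-71777/2) = 815171389/2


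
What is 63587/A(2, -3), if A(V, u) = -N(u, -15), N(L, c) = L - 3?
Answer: 63587/6 ≈ 10598.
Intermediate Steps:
N(L, c) = -3 + L
A(V, u) = 3 - u (A(V, u) = -(-3 + u) = 3 - u)
63587/A(2, -3) = 63587/(3 - 1*(-3)) = 63587/(3 + 3) = 63587/6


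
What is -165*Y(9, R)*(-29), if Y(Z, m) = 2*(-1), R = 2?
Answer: -9570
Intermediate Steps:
Y(Z, m) = -2
-165*Y(9, R)*(-29) = -165*(-2)*(-29) = 330*(-29) = -9570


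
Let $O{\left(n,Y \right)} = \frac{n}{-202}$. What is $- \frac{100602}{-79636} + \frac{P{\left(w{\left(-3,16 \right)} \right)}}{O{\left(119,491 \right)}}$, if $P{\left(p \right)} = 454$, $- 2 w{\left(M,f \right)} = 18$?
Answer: $- \frac{3645643325}{4738342} \approx -769.39$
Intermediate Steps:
$O{\left(n,Y \right)} = - \frac{n}{202}$ ($O{\left(n,Y \right)} = n \left(- \frac{1}{202}\right) = - \frac{n}{202}$)
$w{\left(M,f \right)} = -9$ ($w{\left(M,f \right)} = \left(- \frac{1}{2}\right) 18 = -9$)
$- \frac{100602}{-79636} + \frac{P{\left(w{\left(-3,16 \right)} \right)}}{O{\left(119,491 \right)}} = - \frac{100602}{-79636} + \frac{454}{\left(- \frac{1}{202}\right) 119} = \left(-100602\right) \left(- \frac{1}{79636}\right) + \frac{454}{- \frac{119}{202}} = \frac{50301}{39818} + 454 \left(- \frac{202}{119}\right) = \frac{50301}{39818} - \frac{91708}{119} = - \frac{3645643325}{4738342}$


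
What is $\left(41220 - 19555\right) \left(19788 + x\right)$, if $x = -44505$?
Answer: $-535493805$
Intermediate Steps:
$\left(41220 - 19555\right) \left(19788 + x\right) = \left(41220 - 19555\right) \left(19788 - 44505\right) = 21665 \left(-24717\right) = -535493805$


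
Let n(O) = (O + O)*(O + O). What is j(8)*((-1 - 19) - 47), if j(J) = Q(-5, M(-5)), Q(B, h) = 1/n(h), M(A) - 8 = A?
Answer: -67/36 ≈ -1.8611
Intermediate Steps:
M(A) = 8 + A
n(O) = 4*O² (n(O) = (2*O)*(2*O) = 4*O²)
Q(B, h) = 1/(4*h²)
j(J) = 1/36 (j(J) = 1/(4*(8 - 5)²) = (¼)/3² = (¼)*(⅑) = 1/36)
j(8)*((-1 - 19) - 47) = ((-1 - 19) - 47)/36 = (-20 - 47)/36 = (1/36)*(-67) = -67/36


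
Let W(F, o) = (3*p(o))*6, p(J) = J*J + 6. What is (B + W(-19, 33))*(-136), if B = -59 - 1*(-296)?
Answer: -2712792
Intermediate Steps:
p(J) = 6 + J**2 (p(J) = J**2 + 6 = 6 + J**2)
B = 237 (B = -59 + 296 = 237)
W(F, o) = 108 + 18*o**2 (W(F, o) = (3*(6 + o**2))*6 = (18 + 3*o**2)*6 = 108 + 18*o**2)
(B + W(-19, 33))*(-136) = (237 + (108 + 18*33**2))*(-136) = (237 + (108 + 18*1089))*(-136) = (237 + (108 + 19602))*(-136) = (237 + 19710)*(-136) = 19947*(-136) = -2712792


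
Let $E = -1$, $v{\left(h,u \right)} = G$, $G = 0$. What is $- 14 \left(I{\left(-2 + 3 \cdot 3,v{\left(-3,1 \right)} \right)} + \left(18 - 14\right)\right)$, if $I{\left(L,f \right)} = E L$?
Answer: $42$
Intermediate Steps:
$v{\left(h,u \right)} = 0$
$I{\left(L,f \right)} = - L$
$- 14 \left(I{\left(-2 + 3 \cdot 3,v{\left(-3,1 \right)} \right)} + \left(18 - 14\right)\right) = - 14 \left(- (-2 + 3 \cdot 3) + \left(18 - 14\right)\right) = - 14 \left(- (-2 + 9) + 4\right) = - 14 \left(\left(-1\right) 7 + 4\right) = - 14 \left(-7 + 4\right) = \left(-14\right) \left(-3\right) = 42$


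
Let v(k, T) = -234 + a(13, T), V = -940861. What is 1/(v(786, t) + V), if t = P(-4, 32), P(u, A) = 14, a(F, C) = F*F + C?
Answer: -1/940912 ≈ -1.0628e-6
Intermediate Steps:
a(F, C) = C + F² (a(F, C) = F² + C = C + F²)
t = 14
v(k, T) = -65 + T (v(k, T) = -234 + (T + 13²) = -234 + (T + 169) = -234 + (169 + T) = -65 + T)
1/(v(786, t) + V) = 1/((-65 + 14) - 940861) = 1/(-51 - 940861) = 1/(-940912) = -1/940912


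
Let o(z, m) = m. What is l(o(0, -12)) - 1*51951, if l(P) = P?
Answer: -51963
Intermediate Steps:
l(o(0, -12)) - 1*51951 = -12 - 1*51951 = -12 - 51951 = -51963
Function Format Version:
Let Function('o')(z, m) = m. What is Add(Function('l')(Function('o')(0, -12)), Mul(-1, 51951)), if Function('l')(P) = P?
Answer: -51963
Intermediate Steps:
Add(Function('l')(Function('o')(0, -12)), Mul(-1, 51951)) = Add(-12, Mul(-1, 51951)) = Add(-12, -51951) = -51963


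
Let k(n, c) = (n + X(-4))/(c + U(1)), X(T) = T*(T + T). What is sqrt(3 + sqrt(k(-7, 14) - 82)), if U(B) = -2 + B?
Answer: sqrt(507 + 13*I*sqrt(13533))/13 ≈ 2.4938 + 1.7942*I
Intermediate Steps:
X(T) = 2*T**2 (X(T) = T*(2*T) = 2*T**2)
k(n, c) = (32 + n)/(-1 + c) (k(n, c) = (n + 2*(-4)**2)/(c + (-2 + 1)) = (n + 2*16)/(c - 1) = (n + 32)/(-1 + c) = (32 + n)/(-1 + c))
sqrt(3 + sqrt(k(-7, 14) - 82)) = sqrt(3 + sqrt((32 - 7)/(-1 + 14) - 82)) = sqrt(3 + sqrt(25/13 - 82)) = sqrt(3 + sqrt(-1041/13)) = sqrt(3 + I*sqrt(13533)/13)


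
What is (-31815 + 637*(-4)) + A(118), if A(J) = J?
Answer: -34245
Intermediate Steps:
(-31815 + 637*(-4)) + A(118) = (-31815 + 637*(-4)) + 118 = (-31815 - 2548) + 118 = -34363 + 118 = -34245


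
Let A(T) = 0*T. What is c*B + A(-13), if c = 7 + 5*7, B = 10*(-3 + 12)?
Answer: 3780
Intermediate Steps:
B = 90 (B = 10*9 = 90)
A(T) = 0
c = 42 (c = 7 + 35 = 42)
c*B + A(-13) = 42*90 + 0 = 3780 + 0 = 3780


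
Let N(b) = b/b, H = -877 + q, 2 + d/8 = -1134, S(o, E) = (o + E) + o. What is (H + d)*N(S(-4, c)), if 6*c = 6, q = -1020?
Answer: -10985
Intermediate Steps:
c = 1 (c = (1/6)*6 = 1)
S(o, E) = E + 2*o (S(o, E) = (E + o) + o = E + 2*o)
d = -9088 (d = -16 + 8*(-1134) = -16 - 9072 = -9088)
H = -1897 (H = -877 - 1020 = -1897)
N(b) = 1
(H + d)*N(S(-4, c)) = (-1897 - 9088)*1 = -10985*1 = -10985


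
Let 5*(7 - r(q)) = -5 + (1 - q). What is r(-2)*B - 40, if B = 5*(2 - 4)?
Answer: -114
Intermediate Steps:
r(q) = 39/5 + q/5 (r(q) = 7 - (-5 + (1 - q))/5 = 7 - (-4 - q)/5 = 7 + (4/5 + q/5) = 39/5 + q/5)
B = -10 (B = 5*(-2) = -10)
r(-2)*B - 40 = (39/5 + (1/5)*(-2))*(-10) - 40 = (39/5 - 2/5)*(-10) - 40 = (37/5)*(-10) - 40 = -74 - 40 = -114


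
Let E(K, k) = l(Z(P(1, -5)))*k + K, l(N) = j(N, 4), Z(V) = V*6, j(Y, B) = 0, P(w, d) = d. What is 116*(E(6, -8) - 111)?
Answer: -12180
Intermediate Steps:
Z(V) = 6*V
l(N) = 0
E(K, k) = K (E(K, k) = 0*k + K = 0 + K = K)
116*(E(6, -8) - 111) = 116*(6 - 111) = 116*(-105) = -12180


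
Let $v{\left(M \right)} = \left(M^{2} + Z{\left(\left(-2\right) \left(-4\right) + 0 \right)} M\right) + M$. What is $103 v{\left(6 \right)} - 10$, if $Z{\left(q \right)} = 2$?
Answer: $5552$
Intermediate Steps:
$v{\left(M \right)} = M^{2} + 3 M$ ($v{\left(M \right)} = \left(M^{2} + 2 M\right) + M = M^{2} + 3 M$)
$103 v{\left(6 \right)} - 10 = 103 \cdot 6 \left(3 + 6\right) - 10 = 103 \cdot 6 \cdot 9 - 10 = 103 \cdot 54 - 10 = 5562 - 10 = 5552$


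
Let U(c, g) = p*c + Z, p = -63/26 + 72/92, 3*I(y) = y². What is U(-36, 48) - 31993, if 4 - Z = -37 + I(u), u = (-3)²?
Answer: -9544063/299 ≈ -31920.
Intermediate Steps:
u = 9
I(y) = y²/3
Z = 14 (Z = 4 - (-37 + (⅓)*9²) = 4 - (-37 + (⅓)*81) = 4 - (-37 + 27) = 4 - 1*(-10) = 4 + 10 = 14)
p = -981/598 (p = -63*1/26 + 72*(1/92) = -63/26 + 18/23 = -981/598 ≈ -1.6405)
U(c, g) = 14 - 981*c/598 (U(c, g) = -981*c/598 + 14 = 14 - 981*c/598)
U(-36, 48) - 31993 = (14 - 981/598*(-36)) - 31993 = (14 + 17658/299) - 31993 = 21844/299 - 31993 = -9544063/299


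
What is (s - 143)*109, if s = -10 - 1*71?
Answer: -24416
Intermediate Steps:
s = -81 (s = -10 - 71 = -81)
(s - 143)*109 = (-81 - 143)*109 = -224*109 = -24416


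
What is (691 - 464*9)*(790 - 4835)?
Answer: 14096825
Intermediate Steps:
(691 - 464*9)*(790 - 4835) = (691 - 4176)*(-4045) = -3485*(-4045) = 14096825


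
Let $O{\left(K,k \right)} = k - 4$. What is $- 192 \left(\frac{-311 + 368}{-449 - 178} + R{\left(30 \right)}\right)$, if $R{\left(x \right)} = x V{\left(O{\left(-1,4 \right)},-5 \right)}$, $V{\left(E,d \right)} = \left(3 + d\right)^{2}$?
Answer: $- \frac{253248}{11} \approx -23023.0$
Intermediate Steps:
$O{\left(K,k \right)} = -4 + k$
$R{\left(x \right)} = 4 x$ ($R{\left(x \right)} = x \left(3 - 5\right)^{2} = x \left(-2\right)^{2} = x 4 = 4 x$)
$- 192 \left(\frac{-311 + 368}{-449 - 178} + R{\left(30 \right)}\right) = - 192 \left(\frac{-311 + 368}{-449 - 178} + 4 \cdot 30\right) = - 192 \left(\frac{57}{-627} + 120\right) = - 192 \left(57 \left(- \frac{1}{627}\right) + 120\right) = - 192 \left(- \frac{1}{11} + 120\right) = \left(-192\right) \frac{1319}{11} = - \frac{253248}{11}$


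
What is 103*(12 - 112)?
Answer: -10300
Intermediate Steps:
103*(12 - 112) = 103*(-100) = -10300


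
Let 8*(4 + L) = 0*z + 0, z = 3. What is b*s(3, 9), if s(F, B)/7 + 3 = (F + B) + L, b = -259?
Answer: -9065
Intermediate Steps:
L = -4 (L = -4 + (0*3 + 0)/8 = -4 + (0 + 0)/8 = -4 + (⅛)*0 = -4 + 0 = -4)
s(F, B) = -49 + 7*B + 7*F (s(F, B) = -21 + 7*((F + B) - 4) = -21 + 7*((B + F) - 4) = -21 + 7*(-4 + B + F) = -21 + (-28 + 7*B + 7*F) = -49 + 7*B + 7*F)
b*s(3, 9) = -259*(-49 + 7*9 + 7*3) = -259*(-49 + 63 + 21) = -259*35 = -9065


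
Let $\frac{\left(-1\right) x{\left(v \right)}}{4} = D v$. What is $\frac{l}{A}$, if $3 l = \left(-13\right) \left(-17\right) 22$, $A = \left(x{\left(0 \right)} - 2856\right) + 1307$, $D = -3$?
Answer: $- \frac{4862}{4647} \approx -1.0463$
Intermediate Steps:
$x{\left(v \right)} = 12 v$ ($x{\left(v \right)} = - 4 \left(- 3 v\right) = 12 v$)
$A = -1549$ ($A = \left(12 \cdot 0 - 2856\right) + 1307 = \left(0 - 2856\right) + 1307 = -2856 + 1307 = -1549$)
$l = \frac{4862}{3}$ ($l = \frac{\left(-13\right) \left(-17\right) 22}{3} = \frac{221 \cdot 22}{3} = \frac{1}{3} \cdot 4862 = \frac{4862}{3} \approx 1620.7$)
$\frac{l}{A} = \frac{4862}{3 \left(-1549\right)} = \frac{4862}{3} \left(- \frac{1}{1549}\right) = - \frac{4862}{4647}$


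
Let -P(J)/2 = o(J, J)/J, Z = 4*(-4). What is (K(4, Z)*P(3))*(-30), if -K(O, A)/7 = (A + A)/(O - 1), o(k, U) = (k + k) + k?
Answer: 13440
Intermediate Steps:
Z = -16
o(k, U) = 3*k (o(k, U) = 2*k + k = 3*k)
K(O, A) = -14*A/(-1 + O) (K(O, A) = -7*(A + A)/(O - 1) = -7*2*A/(-1 + O) = -14*A/(-1 + O))
P(J) = -6 (P(J) = -2*3*J/J = -2*3 = -6)
(K(4, Z)*P(3))*(-30) = (-14*(-16)/(-1 + 4)*(-6))*(-30) = (-14*(-16)/3*(-6))*(-30) = (-14*(-16)*⅓*(-6))*(-30) = ((224/3)*(-6))*(-30) = -448*(-30) = 13440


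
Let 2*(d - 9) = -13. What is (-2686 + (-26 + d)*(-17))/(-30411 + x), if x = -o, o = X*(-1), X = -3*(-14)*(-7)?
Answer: 4573/61410 ≈ 0.074467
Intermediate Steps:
d = 5/2 (d = 9 + (½)*(-13) = 9 - 13/2 = 5/2 ≈ 2.5000)
X = -294 (X = 42*(-7) = -294)
o = 294 (o = -294*(-1) = 294)
x = -294 (x = -1*294 = -294)
(-2686 + (-26 + d)*(-17))/(-30411 + x) = (-2686 + (-26 + 5/2)*(-17))/(-30411 - 294) = (-2686 - 47/2*(-17))/(-30705) = (-2686 + 799/2)*(-1/30705) = -4573/2*(-1/30705) = 4573/61410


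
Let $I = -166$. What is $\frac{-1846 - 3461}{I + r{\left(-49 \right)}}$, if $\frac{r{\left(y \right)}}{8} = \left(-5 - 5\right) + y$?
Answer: $\frac{183}{22} \approx 8.3182$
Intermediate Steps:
$r{\left(y \right)} = -80 + 8 y$ ($r{\left(y \right)} = 8 \left(\left(-5 - 5\right) + y\right) = 8 \left(-10 + y\right) = -80 + 8 y$)
$\frac{-1846 - 3461}{I + r{\left(-49 \right)}} = \frac{-1846 - 3461}{-166 + \left(-80 + 8 \left(-49\right)\right)} = - \frac{5307}{-166 - 472} = - \frac{5307}{-638} = \left(-5307\right) \left(- \frac{1}{638}\right) = \frac{183}{22}$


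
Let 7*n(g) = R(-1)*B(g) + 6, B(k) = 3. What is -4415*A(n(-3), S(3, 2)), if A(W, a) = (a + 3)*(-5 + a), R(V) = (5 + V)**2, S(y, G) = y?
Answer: 52980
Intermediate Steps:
n(g) = 54/7 (n(g) = ((5 - 1)**2*3 + 6)/7 = (4**2*3 + 6)/7 = (16*3 + 6)/7 = (48 + 6)/7 = (1/7)*54 = 54/7)
A(W, a) = (-5 + a)*(3 + a) (A(W, a) = (3 + a)*(-5 + a) = (-5 + a)*(3 + a))
-4415*A(n(-3), S(3, 2)) = -4415*(-15 + 3**2 - 2*3) = -4415*(-15 + 9 - 6) = -4415*(-12) = 52980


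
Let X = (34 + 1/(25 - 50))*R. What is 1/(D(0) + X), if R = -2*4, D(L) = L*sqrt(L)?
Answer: -25/6792 ≈ -0.0036808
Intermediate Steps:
D(L) = L**(3/2)
R = -8
X = -6792/25 (X = (34 + 1/(25 - 50))*(-8) = (34 + 1/(-25))*(-8) = (34 - 1/25)*(-8) = (849/25)*(-8) = -6792/25 ≈ -271.68)
1/(D(0) + X) = 1/(0**(3/2) - 6792/25) = 1/(0 - 6792/25) = 1/(-6792/25) = -25/6792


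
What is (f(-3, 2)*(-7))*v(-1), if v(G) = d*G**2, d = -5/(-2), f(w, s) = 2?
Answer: -35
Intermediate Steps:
d = 5/2 (d = -5*(-1/2) = 5/2 ≈ 2.5000)
v(G) = 5*G**2/2
(f(-3, 2)*(-7))*v(-1) = (2*(-7))*((5/2)*(-1)**2) = -35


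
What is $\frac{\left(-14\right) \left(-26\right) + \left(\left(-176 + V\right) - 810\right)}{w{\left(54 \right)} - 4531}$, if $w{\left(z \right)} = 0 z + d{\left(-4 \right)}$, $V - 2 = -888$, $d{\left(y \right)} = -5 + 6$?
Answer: $\frac{754}{2265} \approx 0.33289$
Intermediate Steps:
$d{\left(y \right)} = 1$
$V = -886$ ($V = 2 - 888 = -886$)
$w{\left(z \right)} = 1$ ($w{\left(z \right)} = 0 z + 1 = 0 + 1 = 1$)
$\frac{\left(-14\right) \left(-26\right) + \left(\left(-176 + V\right) - 810\right)}{w{\left(54 \right)} - 4531} = \frac{\left(-14\right) \left(-26\right) - 1872}{1 - 4531} = \frac{364 - 1872}{-4530} = \left(364 - 1872\right) \left(- \frac{1}{4530}\right) = \left(-1508\right) \left(- \frac{1}{4530}\right) = \frac{754}{2265}$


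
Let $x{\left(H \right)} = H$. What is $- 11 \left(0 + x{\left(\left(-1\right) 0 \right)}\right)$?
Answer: $0$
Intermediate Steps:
$- 11 \left(0 + x{\left(\left(-1\right) 0 \right)}\right) = - 11 \left(0 - 0\right) = - 11 \left(0 + 0\right) = \left(-11\right) 0 = 0$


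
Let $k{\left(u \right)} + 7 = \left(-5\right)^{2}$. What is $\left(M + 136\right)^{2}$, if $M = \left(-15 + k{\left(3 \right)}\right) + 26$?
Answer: $27225$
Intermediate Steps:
$k{\left(u \right)} = 18$ ($k{\left(u \right)} = -7 + \left(-5\right)^{2} = -7 + 25 = 18$)
$M = 29$ ($M = \left(-15 + 18\right) + 26 = 3 + 26 = 29$)
$\left(M + 136\right)^{2} = \left(29 + 136\right)^{2} = 165^{2} = 27225$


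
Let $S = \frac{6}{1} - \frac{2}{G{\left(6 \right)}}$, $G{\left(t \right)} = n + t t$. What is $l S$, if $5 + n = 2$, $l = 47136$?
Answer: $\frac{3079552}{11} \approx 2.7996 \cdot 10^{5}$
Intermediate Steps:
$n = -3$ ($n = -5 + 2 = -3$)
$G{\left(t \right)} = -3 + t^{2}$ ($G{\left(t \right)} = -3 + t t = -3 + t^{2}$)
$S = \frac{196}{33}$ ($S = \frac{6}{1} - \frac{2}{-3 + 6^{2}} = 6 \cdot 1 - \frac{2}{-3 + 36} = 6 - \frac{2}{33} = \frac{196}{33} \approx 5.9394$)
$l S = 47136 \cdot \frac{196}{33} = \frac{3079552}{11}$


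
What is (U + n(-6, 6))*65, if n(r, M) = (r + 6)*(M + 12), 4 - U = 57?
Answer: -3445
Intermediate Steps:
U = -53 (U = 4 - 1*57 = 4 - 57 = -53)
n(r, M) = (6 + r)*(12 + M)
(U + n(-6, 6))*65 = (-53 + (72 + 6*6 + 12*(-6) + 6*(-6)))*65 = (-53 + (72 + 36 - 72 - 36))*65 = (-53 + 0)*65 = -53*65 = -3445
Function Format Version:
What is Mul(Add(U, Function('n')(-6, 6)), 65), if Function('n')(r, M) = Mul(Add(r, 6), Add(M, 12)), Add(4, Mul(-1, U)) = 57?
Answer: -3445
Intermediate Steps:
U = -53 (U = Add(4, Mul(-1, 57)) = Add(4, -57) = -53)
Function('n')(r, M) = Mul(Add(6, r), Add(12, M))
Mul(Add(U, Function('n')(-6, 6)), 65) = Mul(Add(-53, Add(72, Mul(6, 6), Mul(12, -6), Mul(6, -6))), 65) = Mul(Add(-53, Add(72, 36, -72, -36)), 65) = Mul(Add(-53, 0), 65) = Mul(-53, 65) = -3445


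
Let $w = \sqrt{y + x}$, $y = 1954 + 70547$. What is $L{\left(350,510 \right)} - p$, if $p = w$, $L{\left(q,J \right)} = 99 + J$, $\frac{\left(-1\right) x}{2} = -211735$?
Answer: $609 - \sqrt{495971} \approx -95.252$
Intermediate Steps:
$x = 423470$ ($x = \left(-2\right) \left(-211735\right) = 423470$)
$y = 72501$
$w = \sqrt{495971}$ ($w = \sqrt{72501 + 423470} = \sqrt{495971} \approx 704.25$)
$p = \sqrt{495971} \approx 704.25$
$L{\left(350,510 \right)} - p = \left(99 + 510\right) - \sqrt{495971} = 609 - \sqrt{495971}$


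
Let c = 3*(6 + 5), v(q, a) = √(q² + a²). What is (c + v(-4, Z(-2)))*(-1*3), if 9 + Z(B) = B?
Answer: -99 - 3*√137 ≈ -134.11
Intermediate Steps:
Z(B) = -9 + B
v(q, a) = √(a² + q²)
c = 33 (c = 3*11 = 33)
(c + v(-4, Z(-2)))*(-1*3) = (33 + √((-9 - 2)² + (-4)²))*(-1*3) = (33 + √((-11)² + 16))*(-3) = (33 + √(121 + 16))*(-3) = (33 + √137)*(-3) = -99 - 3*√137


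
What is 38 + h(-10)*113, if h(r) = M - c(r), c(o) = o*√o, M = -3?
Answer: -301 + 1130*I*√10 ≈ -301.0 + 3573.4*I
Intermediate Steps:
c(o) = o^(3/2)
h(r) = -3 - r^(3/2)
38 + h(-10)*113 = 38 + (-3 - (-10)^(3/2))*113 = 38 + (-3 - (-10)*I*√10)*113 = 38 + (-3 + 10*I*√10)*113 = 38 + (-339 + 1130*I*√10) = -301 + 1130*I*√10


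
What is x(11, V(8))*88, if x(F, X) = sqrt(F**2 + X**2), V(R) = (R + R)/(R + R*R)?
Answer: 88*sqrt(9805)/9 ≈ 968.20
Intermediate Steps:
V(R) = 2*R/(R + R**2) (V(R) = (2*R)/(R + R**2) = 2*R/(R + R**2))
x(11, V(8))*88 = sqrt(11**2 + (2/(1 + 8))**2)*88 = sqrt(121 + (2/9)**2)*88 = sqrt(121 + 4/81)*88 = sqrt(9805/81)*88 = (sqrt(9805)/9)*88 = 88*sqrt(9805)/9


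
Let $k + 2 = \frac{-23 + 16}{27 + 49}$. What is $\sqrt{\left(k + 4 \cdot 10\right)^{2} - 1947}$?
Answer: $\frac{i \sqrt{2945711}}{76} \approx 22.583 i$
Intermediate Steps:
$k = - \frac{159}{76}$ ($k = -2 + \frac{-23 + 16}{27 + 49} = -2 - \frac{7}{76} = - \frac{159}{76} \approx -2.0921$)
$\sqrt{\left(k + 4 \cdot 10\right)^{2} - 1947} = \sqrt{\left(- \frac{159}{76} + 4 \cdot 10\right)^{2} - 1947} = \sqrt{\left(- \frac{159}{76} + 40\right)^{2} - 1947} = \sqrt{\left(\frac{2881}{76}\right)^{2} - 1947} = \sqrt{\frac{8300161}{5776} - 1947} = \sqrt{- \frac{2945711}{5776}} = \frac{i \sqrt{2945711}}{76}$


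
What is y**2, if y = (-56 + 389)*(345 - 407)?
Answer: 426257316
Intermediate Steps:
y = -20646 (y = 333*(-62) = -20646)
y**2 = (-20646)**2 = 426257316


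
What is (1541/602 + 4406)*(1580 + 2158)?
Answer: 708605451/43 ≈ 1.6479e+7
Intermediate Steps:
(1541/602 + 4406)*(1580 + 2158) = (1541*(1/602) + 4406)*3738 = (1541/602 + 4406)*3738 = (2653953/602)*3738 = 708605451/43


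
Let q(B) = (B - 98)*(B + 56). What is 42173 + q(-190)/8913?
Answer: 125308847/2971 ≈ 42177.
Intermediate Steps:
q(B) = (-98 + B)*(56 + B)
42173 + q(-190)/8913 = 42173 + (-5488 + (-190)² - 42*(-190))/8913 = 42173 + (-5488 + 36100 + 7980)*(1/8913) = 42173 + 38592*(1/8913) = 42173 + 12864/2971 = 125308847/2971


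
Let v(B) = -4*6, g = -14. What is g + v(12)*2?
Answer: -62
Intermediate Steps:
v(B) = -24
g + v(12)*2 = -14 - 24*2 = -14 - 48 = -62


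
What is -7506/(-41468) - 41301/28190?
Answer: -187634466/146122865 ≈ -1.2841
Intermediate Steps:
-7506/(-41468) - 41301/28190 = -7506*(-1/41468) - 41301*1/28190 = 3753/20734 - 41301/28190 = -187634466/146122865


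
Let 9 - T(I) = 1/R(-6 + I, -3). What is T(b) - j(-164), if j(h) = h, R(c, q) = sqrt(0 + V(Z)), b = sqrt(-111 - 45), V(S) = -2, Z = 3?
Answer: 173 + I*sqrt(2)/2 ≈ 173.0 + 0.70711*I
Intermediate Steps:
b = 2*I*sqrt(39) (b = sqrt(-156) = 2*I*sqrt(39) ≈ 12.49*I)
R(c, q) = I*sqrt(2) (R(c, q) = sqrt(0 - 2) = sqrt(-2) = I*sqrt(2))
T(I) = 9 + I*sqrt(2)/2 (T(I) = 9 - 1/(I*sqrt(2)) = 9 - (-1)*I*sqrt(2)/2 = 9 + I*sqrt(2)/2)
T(b) - j(-164) = (9 + I*sqrt(2)/2) - 1*(-164) = (9 + I*sqrt(2)/2) + 164 = 173 + I*sqrt(2)/2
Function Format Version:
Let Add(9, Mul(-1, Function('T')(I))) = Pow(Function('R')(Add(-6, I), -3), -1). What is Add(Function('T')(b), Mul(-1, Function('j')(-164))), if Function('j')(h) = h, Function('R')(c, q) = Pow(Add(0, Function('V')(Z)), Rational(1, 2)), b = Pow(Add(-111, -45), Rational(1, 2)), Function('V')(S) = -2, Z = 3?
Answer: Add(173, Mul(Rational(1, 2), I, Pow(2, Rational(1, 2)))) ≈ Add(173.00, Mul(0.70711, I))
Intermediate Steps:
b = Mul(2, I, Pow(39, Rational(1, 2))) (b = Pow(-156, Rational(1, 2)) = Mul(2, I, Pow(39, Rational(1, 2))) ≈ Mul(12.490, I))
Function('R')(c, q) = Mul(I, Pow(2, Rational(1, 2))) (Function('R')(c, q) = Pow(Add(0, -2), Rational(1, 2)) = Pow(-2, Rational(1, 2)) = Mul(I, Pow(2, Rational(1, 2))))
Function('T')(I) = Add(9, Mul(Rational(1, 2), I, Pow(2, Rational(1, 2)))) (Function('T')(I) = Add(9, Mul(-1, Pow(Mul(I, Pow(2, Rational(1, 2))), -1))) = Add(9, Mul(-1, Mul(Rational(-1, 2), I, Pow(2, Rational(1, 2))))) = Add(9, Mul(Rational(1, 2), I, Pow(2, Rational(1, 2)))))
Add(Function('T')(b), Mul(-1, Function('j')(-164))) = Add(Add(9, Mul(Rational(1, 2), I, Pow(2, Rational(1, 2)))), Mul(-1, -164)) = Add(Add(9, Mul(Rational(1, 2), I, Pow(2, Rational(1, 2)))), 164) = Add(173, Mul(Rational(1, 2), I, Pow(2, Rational(1, 2))))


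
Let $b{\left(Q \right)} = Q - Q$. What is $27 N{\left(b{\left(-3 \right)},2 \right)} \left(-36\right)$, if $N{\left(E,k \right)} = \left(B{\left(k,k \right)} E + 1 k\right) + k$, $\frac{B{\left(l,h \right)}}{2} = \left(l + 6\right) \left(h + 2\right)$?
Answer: $-3888$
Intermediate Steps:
$b{\left(Q \right)} = 0$
$B{\left(l,h \right)} = 2 \left(2 + h\right) \left(6 + l\right)$ ($B{\left(l,h \right)} = 2 \left(l + 6\right) \left(h + 2\right) = 2 \left(6 + l\right) \left(2 + h\right) = 2 \left(2 + h\right) \left(6 + l\right)$)
$N{\left(E,k \right)} = 2 k + E \left(24 + 2 k^{2} + 16 k\right)$ ($N{\left(E,k \right)} = \left(\left(24 + 4 k + 12 k + 2 k k\right) E + 1 k\right) + k = \left(\left(24 + 4 k + 12 k + 2 k^{2}\right) E + k\right) + k = \left(\left(24 + 2 k^{2} + 16 k\right) E + k\right) + k = \left(E \left(24 + 2 k^{2} + 16 k\right) + k\right) + k = \left(k + E \left(24 + 2 k^{2} + 16 k\right)\right) + k = 2 k + E \left(24 + 2 k^{2} + 16 k\right)$)
$27 N{\left(b{\left(-3 \right)},2 \right)} \left(-36\right) = 27 \left(2 \cdot 2 + 2 \cdot 0 \left(12 + 2^{2} + 8 \cdot 2\right)\right) \left(-36\right) = 27 \left(4 + 2 \cdot 0 \left(12 + 4 + 16\right)\right) \left(-36\right) = 27 \left(4 + 2 \cdot 0 \cdot 32\right) \left(-36\right) = 27 \left(4 + 0\right) \left(-36\right) = 27 \cdot 4 \left(-36\right) = 108 \left(-36\right) = -3888$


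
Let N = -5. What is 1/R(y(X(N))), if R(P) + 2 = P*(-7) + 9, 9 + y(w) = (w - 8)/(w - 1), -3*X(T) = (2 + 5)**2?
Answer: 52/3129 ≈ 0.016619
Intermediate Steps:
X(T) = -49/3 (X(T) = -(2 + 5)**2/3 = -1/3*7**2 = -1/3*49 = -49/3)
y(w) = -9 + (-8 + w)/(-1 + w) (y(w) = -9 + (w - 8)/(w - 1) = -9 + (-8 + w)/(-1 + w))
R(P) = 7 - 7*P (R(P) = -2 + (P*(-7) + 9) = -2 + (-7*P + 9) = -2 + (9 - 7*P) = 7 - 7*P)
1/R(y(X(N))) = 1/(7 - 7*(1 - 8*(-49/3))/(-1 - 49/3)) = 1/(7 - 7*(1 + 392/3)/(-52/3)) = 1/(7 - (-21)*395/(52*3)) = 1/(7 - 7*(-395/52)) = 1/(7 + 2765/52) = 1/(3129/52) = 52/3129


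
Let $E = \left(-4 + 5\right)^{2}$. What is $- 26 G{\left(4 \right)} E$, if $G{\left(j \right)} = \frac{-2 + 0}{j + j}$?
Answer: $\frac{13}{2} \approx 6.5$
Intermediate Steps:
$G{\left(j \right)} = - \frac{1}{j}$ ($G{\left(j \right)} = - \frac{2}{2 j} = - 2 \frac{1}{2 j} = - \frac{1}{j}$)
$E = 1$ ($E = 1^{2} = 1$)
$- 26 G{\left(4 \right)} E = - 26 \left(- \frac{1}{4}\right) 1 = - 26 \left(\left(-1\right) \frac{1}{4}\right) 1 = \left(-26\right) \left(- \frac{1}{4}\right) 1 = \frac{13}{2} \cdot 1 = \frac{13}{2}$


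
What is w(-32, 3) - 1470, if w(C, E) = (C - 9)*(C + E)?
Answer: -281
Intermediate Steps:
w(C, E) = (-9 + C)*(C + E)
w(-32, 3) - 1470 = ((-32)² - 9*(-32) - 9*3 - 32*3) - 1470 = (1024 + 288 - 27 - 96) - 1470 = 1189 - 1470 = -281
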